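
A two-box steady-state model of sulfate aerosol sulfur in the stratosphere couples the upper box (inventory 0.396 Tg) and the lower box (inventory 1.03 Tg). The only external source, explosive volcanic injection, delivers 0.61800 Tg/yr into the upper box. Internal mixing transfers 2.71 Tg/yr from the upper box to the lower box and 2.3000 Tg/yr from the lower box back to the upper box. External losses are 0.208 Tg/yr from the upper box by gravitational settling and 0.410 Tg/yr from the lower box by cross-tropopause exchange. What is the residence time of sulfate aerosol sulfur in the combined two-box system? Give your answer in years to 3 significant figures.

2.31 yr

Residence time in the combined system uses the total inventory and the total *external* removal — internal exchanges between the two boxes cancel.
M_total = 0.396 + 1.03 = 1.4260 Tg.
ΣF_external_out = 0.208 + 0.410 = 0.61800 Tg/yr.
τ = M_total / ΣF_ext = 1.4260 / 0.61800 = 2.307 yr.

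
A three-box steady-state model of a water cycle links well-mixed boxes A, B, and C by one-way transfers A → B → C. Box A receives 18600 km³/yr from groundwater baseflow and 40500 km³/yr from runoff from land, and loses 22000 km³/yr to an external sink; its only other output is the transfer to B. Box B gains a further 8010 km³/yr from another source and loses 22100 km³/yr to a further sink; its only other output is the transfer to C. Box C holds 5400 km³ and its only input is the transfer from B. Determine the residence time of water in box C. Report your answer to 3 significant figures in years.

0.235 yr

Box A: F(A→B) = (18600 + 40500) − 22000 = 37100 km³/yr.
Box B: F(B→C) = (37100 + 8010) − 22100 = 23010 km³/yr.
Box C throughput = its input = 23010 km³/yr; τ = 5400 / 23010 = 0.2347 yr.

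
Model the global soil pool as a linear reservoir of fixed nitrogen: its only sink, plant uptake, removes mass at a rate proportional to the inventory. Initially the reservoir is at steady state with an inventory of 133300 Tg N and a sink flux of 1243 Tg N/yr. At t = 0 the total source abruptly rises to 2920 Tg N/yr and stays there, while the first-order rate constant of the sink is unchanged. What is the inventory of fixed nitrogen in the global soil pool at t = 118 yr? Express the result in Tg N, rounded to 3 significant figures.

253000 Tg N

τ = M₀/F₀ = 133300/1243 = 107.2 yr; rate constant k = 1/τ.
New steady state M_∞ = F₁/k = F₁·τ = 2920 × 107.2 = 313140 Tg N.
M(t) = M_∞ + (M₀ − M_∞)·e^(−t/τ); t/τ = 118/107.2 = 1.100, so e^(−t/τ) = 0.3328.
M(t) = 313140 − 179800 × 0.3328 = 253300 Tg N.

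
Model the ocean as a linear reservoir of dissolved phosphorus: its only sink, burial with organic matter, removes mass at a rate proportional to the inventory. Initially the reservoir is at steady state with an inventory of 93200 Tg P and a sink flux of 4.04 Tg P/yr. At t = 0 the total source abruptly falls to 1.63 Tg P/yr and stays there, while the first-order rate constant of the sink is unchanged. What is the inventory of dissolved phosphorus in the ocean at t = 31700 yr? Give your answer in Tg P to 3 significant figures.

51700 Tg P

The sink rate constant is k = F₀/M₀ = 4.04/93200 = 4.335×10^-5 yr⁻¹.
Solving dM/dt = F₁ − kM with M(0) = M₀ gives M(t) = F₁/k + (M₀ − F₁/k)·e^(−kt).
F₁/k = 1.63/4.335×10^-5 = 37603 Tg P; kt = 4.335×10^-5 × 31700 = 1.374, e^(−kt) = 0.2531.
M(31700) = 37603 + (93200 − 37603) × 0.2531 = 37603 + 14070 = 51672 Tg P.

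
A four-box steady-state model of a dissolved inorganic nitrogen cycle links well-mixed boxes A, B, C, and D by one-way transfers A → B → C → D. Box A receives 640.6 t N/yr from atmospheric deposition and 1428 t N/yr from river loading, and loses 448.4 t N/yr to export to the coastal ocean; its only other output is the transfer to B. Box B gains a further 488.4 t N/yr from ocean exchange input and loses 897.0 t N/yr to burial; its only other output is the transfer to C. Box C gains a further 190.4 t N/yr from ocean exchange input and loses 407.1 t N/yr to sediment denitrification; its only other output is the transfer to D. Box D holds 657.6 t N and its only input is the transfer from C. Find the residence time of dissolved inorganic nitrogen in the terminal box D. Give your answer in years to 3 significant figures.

Box A: F(A→B) = (640.6 + 1428) − 448.4 = 1620.2 t N/yr.
Box B: F(B→C) = (1620.2 + 488.4) − 897.0 = 1211.6 t N/yr.
Box C: F(C→D) = (1211.6 + 190.4) − 407.1 = 994.90 t N/yr.
Box D throughput = its input = 994.90 t N/yr; τ = 657.6 / 994.90 = 0.6610 yr.

0.661 yr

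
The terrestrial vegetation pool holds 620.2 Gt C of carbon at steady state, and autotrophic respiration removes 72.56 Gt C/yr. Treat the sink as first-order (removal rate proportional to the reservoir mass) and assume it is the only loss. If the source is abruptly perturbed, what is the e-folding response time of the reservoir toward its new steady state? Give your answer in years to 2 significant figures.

For a linear reservoir the response time equals the residence time τ = M/F.
τ = 620.2 / 72.56 = 8.547 yr.

8.5 yr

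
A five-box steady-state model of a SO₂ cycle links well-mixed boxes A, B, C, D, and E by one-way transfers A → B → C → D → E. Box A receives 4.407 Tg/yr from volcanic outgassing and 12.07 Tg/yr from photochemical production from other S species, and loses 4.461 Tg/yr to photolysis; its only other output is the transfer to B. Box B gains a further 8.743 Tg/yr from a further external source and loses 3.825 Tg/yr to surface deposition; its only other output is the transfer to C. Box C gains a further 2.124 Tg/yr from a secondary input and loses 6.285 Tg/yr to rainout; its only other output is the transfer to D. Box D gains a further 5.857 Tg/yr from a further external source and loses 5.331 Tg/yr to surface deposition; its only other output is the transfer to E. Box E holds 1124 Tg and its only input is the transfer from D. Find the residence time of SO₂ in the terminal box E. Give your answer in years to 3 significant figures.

84.5 yr

Box A: F(A→B) = (4.407 + 12.07) − 4.461 = 12.016 Tg/yr.
Box B: F(B→C) = (12.016 + 8.743) − 3.825 = 16.934 Tg/yr.
Box C: F(C→D) = (16.934 + 2.124) − 6.285 = 12.773 Tg/yr.
Box D: F(D→E) = (12.773 + 5.857) − 5.331 = 13.299 Tg/yr.
Box E throughput = its input = 13.299 Tg/yr; τ = 1124 / 13.299 = 84.52 yr.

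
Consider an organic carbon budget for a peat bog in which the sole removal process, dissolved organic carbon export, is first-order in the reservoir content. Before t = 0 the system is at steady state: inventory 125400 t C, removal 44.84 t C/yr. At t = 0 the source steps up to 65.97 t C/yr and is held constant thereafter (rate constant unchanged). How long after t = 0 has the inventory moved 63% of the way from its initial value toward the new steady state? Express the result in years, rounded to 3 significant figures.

2780 yr

τ = M₀/F₀ = 125400/44.84 = 2797 yr.
The remaining gap fraction is e^(−t/τ); 63% covered ⇒ e^(−t/τ) = 0.370.
t = −τ ln(0.370) = 2797 × 0.9943 = 2781 yr.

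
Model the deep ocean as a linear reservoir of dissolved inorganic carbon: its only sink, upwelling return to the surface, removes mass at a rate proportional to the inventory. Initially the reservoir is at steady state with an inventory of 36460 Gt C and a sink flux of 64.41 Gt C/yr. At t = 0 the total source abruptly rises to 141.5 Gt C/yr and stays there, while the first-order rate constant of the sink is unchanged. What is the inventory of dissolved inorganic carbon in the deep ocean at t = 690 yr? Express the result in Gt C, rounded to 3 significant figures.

67200 Gt C

τ = M₀/F₀ = 36460/64.41 = 566.1 yr; rate constant k = 1/τ.
New steady state M_∞ = F₁/k = F₁·τ = 141.5 × 566.1 = 80098 Gt C.
M(t) = M_∞ + (M₀ − M_∞)·e^(−t/τ); t/τ = 690/566.1 = 1.219, so e^(−t/τ) = 0.2955.
M(t) = 80098 − 43640 × 0.2955 = 67201 Gt C.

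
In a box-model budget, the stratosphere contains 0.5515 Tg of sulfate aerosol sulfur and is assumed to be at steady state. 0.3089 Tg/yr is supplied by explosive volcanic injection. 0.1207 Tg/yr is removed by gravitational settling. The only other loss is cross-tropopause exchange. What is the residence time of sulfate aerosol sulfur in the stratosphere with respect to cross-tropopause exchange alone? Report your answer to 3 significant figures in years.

2.93 yr

At steady state ΣF_in = ΣF_out.
ΣF_in = 0.30890 Tg/yr.
Cross-tropopause exchange flux = ΣF_in − (0.1207) = 0.30890 − 0.1207 = 0.1882 Tg/yr.
τ = M / F = 0.5515 / 0.1882 = 2.930 yr.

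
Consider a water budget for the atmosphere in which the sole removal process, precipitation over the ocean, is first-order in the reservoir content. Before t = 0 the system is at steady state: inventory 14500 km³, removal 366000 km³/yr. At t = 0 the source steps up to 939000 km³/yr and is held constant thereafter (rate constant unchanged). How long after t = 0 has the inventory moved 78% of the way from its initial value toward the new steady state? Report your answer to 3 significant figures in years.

τ = M₀/F₀ = 14500/366000 = 0.03962 yr.
The remaining gap fraction is e^(−t/τ); 78% covered ⇒ e^(−t/τ) = 0.220.
t = −τ ln(0.220) = 0.03962 × 1.514 = 0.05999 yr.

0.0600 yr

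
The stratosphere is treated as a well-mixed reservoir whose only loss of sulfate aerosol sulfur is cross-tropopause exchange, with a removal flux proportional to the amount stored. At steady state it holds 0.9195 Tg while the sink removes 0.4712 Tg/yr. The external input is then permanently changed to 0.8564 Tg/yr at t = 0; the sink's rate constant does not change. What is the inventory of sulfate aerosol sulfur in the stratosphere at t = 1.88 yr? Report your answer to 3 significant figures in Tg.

The sink rate constant is k = F₀/M₀ = 0.4712/0.9195 = 0.5125 yr⁻¹.
Solving dM/dt = F₁ − kM with M(0) = M₀ gives M(t) = F₁/k + (M₀ − F₁/k)·e^(−kt).
F₁/k = 0.8564/0.5125 = 1.6712 Tg; kt = 0.5125 × 1.88 = 0.9634, e^(−kt) = 0.3816.
M(1.88) = 1.6712 + (0.9195 − 1.6712) × 0.3816 = 1.6712 − 0.2868 = 1.3843 Tg.

1.38 Tg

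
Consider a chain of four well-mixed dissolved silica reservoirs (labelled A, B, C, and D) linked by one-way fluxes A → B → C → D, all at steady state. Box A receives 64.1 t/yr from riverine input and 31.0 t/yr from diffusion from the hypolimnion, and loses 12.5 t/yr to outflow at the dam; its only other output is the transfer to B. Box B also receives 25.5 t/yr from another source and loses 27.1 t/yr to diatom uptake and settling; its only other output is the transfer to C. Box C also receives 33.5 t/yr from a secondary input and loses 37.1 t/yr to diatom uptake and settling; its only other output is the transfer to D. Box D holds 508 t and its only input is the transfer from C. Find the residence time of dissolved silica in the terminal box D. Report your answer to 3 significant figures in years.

Box A: F(A→B) = (64.1 + 31.0) − 12.5 = 82.600 t/yr.
Box B: F(B→C) = (82.600 + 25.5) − 27.1 = 81.000 t/yr.
Box C: F(C→D) = (81.000 + 33.5) − 37.1 = 77.400 t/yr.
Box D throughput = its input = 77.400 t/yr; τ = 508 / 77.400 = 6.563 yr.

6.56 yr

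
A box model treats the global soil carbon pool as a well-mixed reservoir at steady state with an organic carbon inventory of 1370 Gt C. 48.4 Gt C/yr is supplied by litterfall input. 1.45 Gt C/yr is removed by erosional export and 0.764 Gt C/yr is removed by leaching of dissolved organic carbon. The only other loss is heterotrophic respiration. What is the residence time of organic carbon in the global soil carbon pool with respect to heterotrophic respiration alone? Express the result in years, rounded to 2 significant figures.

30 yr

At steady state ΣF_in = ΣF_out.
ΣF_in = 48.400 Gt C/yr.
Heterotrophic respiration flux = ΣF_in − (1.45 + 0.764) = 48.400 − 2.214 = 46.19 Gt C/yr.
τ = M / F = 1370 / 46.19 = 29.66 yr.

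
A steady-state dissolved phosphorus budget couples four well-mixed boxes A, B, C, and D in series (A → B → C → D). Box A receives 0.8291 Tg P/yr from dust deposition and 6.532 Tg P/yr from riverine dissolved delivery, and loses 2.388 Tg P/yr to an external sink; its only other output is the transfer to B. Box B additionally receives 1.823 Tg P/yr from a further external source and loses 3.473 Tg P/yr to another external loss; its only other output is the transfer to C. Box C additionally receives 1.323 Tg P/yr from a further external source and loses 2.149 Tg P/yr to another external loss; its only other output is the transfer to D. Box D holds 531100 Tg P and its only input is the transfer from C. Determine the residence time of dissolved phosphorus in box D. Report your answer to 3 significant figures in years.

213000 yr

Box A: F(A→B) = (0.8291 + 6.532) − 2.388 = 4.9731 Tg P/yr.
Box B: F(B→C) = (4.9731 + 1.823) − 3.473 = 3.3231 Tg P/yr.
Box C: F(C→D) = (3.3231 + 1.323) − 2.149 = 2.4971 Tg P/yr.
Box D throughput = its input = 2.4971 Tg P/yr; τ = 531100 / 2.4971 = 212700 yr.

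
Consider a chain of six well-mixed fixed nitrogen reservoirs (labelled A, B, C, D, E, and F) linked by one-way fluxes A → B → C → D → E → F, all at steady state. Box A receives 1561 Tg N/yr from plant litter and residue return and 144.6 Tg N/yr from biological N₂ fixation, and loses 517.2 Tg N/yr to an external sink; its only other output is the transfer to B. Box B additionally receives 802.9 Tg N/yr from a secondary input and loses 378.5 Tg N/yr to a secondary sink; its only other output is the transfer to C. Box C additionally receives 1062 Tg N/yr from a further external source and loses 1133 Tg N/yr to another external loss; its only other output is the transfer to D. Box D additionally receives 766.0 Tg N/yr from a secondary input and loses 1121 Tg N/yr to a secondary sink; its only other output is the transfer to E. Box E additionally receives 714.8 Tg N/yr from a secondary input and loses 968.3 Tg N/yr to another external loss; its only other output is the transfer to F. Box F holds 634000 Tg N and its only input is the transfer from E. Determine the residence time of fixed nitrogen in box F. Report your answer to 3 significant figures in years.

Box A: F(A→B) = (1561 + 144.6) − 517.2 = 1188.4 Tg N/yr.
Box B: F(B→C) = (1188.4 + 802.9) − 378.5 = 1612.8 Tg N/yr.
Box C: F(C→D) = (1612.8 + 1062) − 1133 = 1541.8 Tg N/yr.
Box D: F(D→E) = (1541.8 + 766.0) − 1121 = 1186.8 Tg N/yr.
Box E: F(E→F) = (1186.8 + 714.8) − 968.3 = 933.30 Tg N/yr.
Box F throughput = its input = 933.30 Tg N/yr; τ = 634000 / 933.30 = 679.3 yr.

679 yr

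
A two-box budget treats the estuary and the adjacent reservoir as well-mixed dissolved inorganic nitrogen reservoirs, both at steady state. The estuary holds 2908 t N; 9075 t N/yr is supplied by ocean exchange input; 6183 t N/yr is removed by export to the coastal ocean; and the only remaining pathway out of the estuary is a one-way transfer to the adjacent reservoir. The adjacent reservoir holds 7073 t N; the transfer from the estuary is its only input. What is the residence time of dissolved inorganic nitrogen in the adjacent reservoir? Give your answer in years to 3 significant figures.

2.45 yr

Balance the estuary: ΣF_in = 9075.0 t N/yr.
Transfer to the adjacent reservoir = ΣF_in − (6183) = 2892.0 t N/yr.
At steady state the output of the adjacent reservoir equals its input, 2892.0 t N/yr.
τ = M / F = 7073 / 2892.0 = 2.446 yr.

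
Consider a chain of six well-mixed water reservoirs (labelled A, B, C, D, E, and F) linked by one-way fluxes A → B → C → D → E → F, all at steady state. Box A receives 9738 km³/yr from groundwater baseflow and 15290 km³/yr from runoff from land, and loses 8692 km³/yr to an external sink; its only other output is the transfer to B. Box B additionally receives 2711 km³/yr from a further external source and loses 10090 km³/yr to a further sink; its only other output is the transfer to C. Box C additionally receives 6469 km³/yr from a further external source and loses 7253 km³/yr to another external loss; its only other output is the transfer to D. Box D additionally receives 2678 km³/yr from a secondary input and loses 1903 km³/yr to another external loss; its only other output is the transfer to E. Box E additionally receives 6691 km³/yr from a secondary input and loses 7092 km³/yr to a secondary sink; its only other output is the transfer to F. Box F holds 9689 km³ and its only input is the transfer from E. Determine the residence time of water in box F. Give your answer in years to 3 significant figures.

1.13 yr

Box A: F(A→B) = (9738 + 15290) − 8692 = 16336 km³/yr.
Box B: F(B→C) = (16336 + 2711) − 10090 = 8957.0 km³/yr.
Box C: F(C→D) = (8957.0 + 6469) − 7253 = 8173.0 km³/yr.
Box D: F(D→E) = (8173.0 + 2678) − 1903 = 8948.0 km³/yr.
Box E: F(E→F) = (8948.0 + 6691) − 7092 = 8547.0 km³/yr.
Box F throughput = its input = 8547.0 km³/yr; τ = 9689 / 8547.0 = 1.134 yr.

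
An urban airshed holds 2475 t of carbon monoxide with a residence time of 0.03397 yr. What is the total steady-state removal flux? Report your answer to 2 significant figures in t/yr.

73000 t/yr

F = M / τ = 2475 / 0.03397 = 72860 t/yr.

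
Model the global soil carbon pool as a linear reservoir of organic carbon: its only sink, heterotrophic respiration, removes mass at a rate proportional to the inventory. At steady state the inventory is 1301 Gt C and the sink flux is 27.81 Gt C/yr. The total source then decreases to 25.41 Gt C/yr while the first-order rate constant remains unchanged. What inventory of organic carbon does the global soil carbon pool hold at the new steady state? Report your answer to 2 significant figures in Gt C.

Rate constant k = F/M = 27.81 / 1301 = 0.02138 yr⁻¹.
At the new steady state, source = k·M_new ⇒ M_new = 25.41 / 0.02138 = 1189 Gt C.
(Equivalently M_new = M × F_new/F_old = 1301 × 25.41/27.81.)

1200 Gt C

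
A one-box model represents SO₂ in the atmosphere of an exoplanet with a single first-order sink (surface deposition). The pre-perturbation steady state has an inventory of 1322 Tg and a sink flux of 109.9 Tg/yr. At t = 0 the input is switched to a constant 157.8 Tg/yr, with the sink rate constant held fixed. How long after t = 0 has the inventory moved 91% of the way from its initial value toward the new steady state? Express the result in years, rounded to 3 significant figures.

29.0 yr

τ = M₀/F₀ = 1322/109.9 = 12.03 yr.
The remaining gap fraction is e^(−t/τ); 91% covered ⇒ e^(−t/τ) = 0.0900.
t = −τ ln(0.0900) = 12.03 × 2.408 = 28.97 yr.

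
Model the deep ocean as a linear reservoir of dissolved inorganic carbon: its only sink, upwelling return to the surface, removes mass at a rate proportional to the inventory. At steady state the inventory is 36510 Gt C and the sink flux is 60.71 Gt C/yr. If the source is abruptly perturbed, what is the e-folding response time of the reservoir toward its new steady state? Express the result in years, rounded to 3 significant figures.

For a linear reservoir the response time equals the residence time τ = M/F.
τ = 36510 / 60.71 = 601.4 yr.

601 yr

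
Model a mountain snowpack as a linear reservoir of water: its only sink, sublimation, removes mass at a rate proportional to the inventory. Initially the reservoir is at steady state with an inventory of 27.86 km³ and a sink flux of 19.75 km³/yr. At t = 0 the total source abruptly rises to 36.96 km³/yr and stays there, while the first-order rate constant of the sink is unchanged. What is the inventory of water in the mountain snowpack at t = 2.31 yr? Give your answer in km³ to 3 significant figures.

Residence time τ = M₀/F₀ = 1.411 yr. The eventual steady state is M_∞ = M₀·(F₁/F₀) = 27.86 × 36.96/19.75 = 52.137 km³.
The anomaly ΔM(t) = M(t) − M_∞ decays as ΔM₀·e^(−t/τ) with ΔM₀ = 27.86 − 52.137 = −24.28 km³.
At t = 2.31 yr, e^(−t/τ) = e^(−1.638) = 0.1945, so ΔM = −4.721 km³ and M = 52.137 − 4.721 = 47.416 km³.

47.4 km³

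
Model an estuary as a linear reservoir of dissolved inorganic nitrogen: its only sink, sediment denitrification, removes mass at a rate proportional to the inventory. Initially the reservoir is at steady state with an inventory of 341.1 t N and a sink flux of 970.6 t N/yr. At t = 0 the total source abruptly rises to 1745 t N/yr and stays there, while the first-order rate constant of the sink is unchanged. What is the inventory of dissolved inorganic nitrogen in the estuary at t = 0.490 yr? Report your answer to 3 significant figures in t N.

Residence time τ = M₀/F₀ = 0.3514 yr. The eventual steady state is M_∞ = M₀·(F₁/F₀) = 341.1 × 1745/970.6 = 613.25 t N.
The anomaly ΔM(t) = M(t) − M_∞ decays as ΔM₀·e^(−t/τ) with ΔM₀ = 341.1 − 613.25 = −272.1 t N.
At t = 0.490 yr, e^(−t/τ) = e^(−1.394) = 0.2480, so ΔM = −67.50 t N and M = 613.25 − 67.50 = 545.75 t N.

546 t N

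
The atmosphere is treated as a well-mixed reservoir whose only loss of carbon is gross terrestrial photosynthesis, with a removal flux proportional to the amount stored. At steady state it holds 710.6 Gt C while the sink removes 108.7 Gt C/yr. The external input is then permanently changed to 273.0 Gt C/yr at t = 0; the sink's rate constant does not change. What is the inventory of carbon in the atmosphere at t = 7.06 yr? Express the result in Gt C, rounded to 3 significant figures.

The sink rate constant is k = F₀/M₀ = 108.7/710.6 = 0.1530 yr⁻¹.
Solving dM/dt = F₁ − kM with M(0) = M₀ gives M(t) = F₁/k + (M₀ − F₁/k)·e^(−kt).
F₁/k = 273.0/0.1530 = 1784.7 Gt C; kt = 0.1530 × 7.06 = 1.080, e^(−kt) = 0.3396.
M(7.06) = 1784.7 + (710.6 − 1784.7) × 0.3396 = 1784.7 − 364.8 = 1419.9 Gt C.

1420 Gt C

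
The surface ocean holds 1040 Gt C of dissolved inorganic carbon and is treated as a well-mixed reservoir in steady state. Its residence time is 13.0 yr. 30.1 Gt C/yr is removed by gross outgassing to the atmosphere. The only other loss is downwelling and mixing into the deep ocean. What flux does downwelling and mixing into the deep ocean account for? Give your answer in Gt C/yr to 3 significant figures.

49.9 Gt C/yr

Total removal F = M/τ = 1040 / 13.0 = 80.00 Gt C/yr.
Downwelling and mixing into the deep ocean = F − (30.1) = 80.00 − 30.10 = 49.90 Gt C/yr.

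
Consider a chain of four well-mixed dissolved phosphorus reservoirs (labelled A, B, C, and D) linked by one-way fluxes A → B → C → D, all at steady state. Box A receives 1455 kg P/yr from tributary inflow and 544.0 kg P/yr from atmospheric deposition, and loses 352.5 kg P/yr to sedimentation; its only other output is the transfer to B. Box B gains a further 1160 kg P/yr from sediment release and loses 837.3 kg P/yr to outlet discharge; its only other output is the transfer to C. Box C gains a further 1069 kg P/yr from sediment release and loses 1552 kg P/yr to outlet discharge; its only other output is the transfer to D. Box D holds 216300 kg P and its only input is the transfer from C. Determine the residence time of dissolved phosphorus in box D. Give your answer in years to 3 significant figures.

146 yr

Box A: F(A→B) = (1455 + 544.0) − 352.5 = 1646.5 kg P/yr.
Box B: F(B→C) = (1646.5 + 1160) − 837.3 = 1969.2 kg P/yr.
Box C: F(C→D) = (1969.2 + 1069) − 1552 = 1486.2 kg P/yr.
Box D throughput = its input = 1486.2 kg P/yr; τ = 216300 / 1486.2 = 145.5 yr.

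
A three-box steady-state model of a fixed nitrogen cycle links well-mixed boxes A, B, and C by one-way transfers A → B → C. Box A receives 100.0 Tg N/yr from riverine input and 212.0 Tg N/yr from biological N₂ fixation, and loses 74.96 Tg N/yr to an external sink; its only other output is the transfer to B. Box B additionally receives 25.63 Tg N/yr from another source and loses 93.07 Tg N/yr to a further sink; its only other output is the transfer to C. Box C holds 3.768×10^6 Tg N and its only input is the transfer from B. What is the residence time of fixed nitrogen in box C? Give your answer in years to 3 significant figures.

Box A: F(A→B) = (100.0 + 212.0) − 74.96 = 237.04 Tg N/yr.
Box B: F(B→C) = (237.04 + 25.63) − 93.07 = 169.60 Tg N/yr.
Box C throughput = its input = 169.60 Tg N/yr; τ = 3.768×10^6 / 169.60 = 22220 yr.

22200 yr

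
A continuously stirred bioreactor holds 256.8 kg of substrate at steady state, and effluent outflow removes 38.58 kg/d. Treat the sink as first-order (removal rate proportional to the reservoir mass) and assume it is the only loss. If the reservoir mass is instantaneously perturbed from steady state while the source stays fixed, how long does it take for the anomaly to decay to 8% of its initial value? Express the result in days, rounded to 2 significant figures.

For a linear reservoir the anomaly decays as exp(−t/τ) with τ = M/F = 256.8/38.58 = 6.656 d.
exp(−t/τ) = 0.08 ⇒ t = −τ ln(0.08) = 6.656 × 2.526 = 16.81 d.

17 d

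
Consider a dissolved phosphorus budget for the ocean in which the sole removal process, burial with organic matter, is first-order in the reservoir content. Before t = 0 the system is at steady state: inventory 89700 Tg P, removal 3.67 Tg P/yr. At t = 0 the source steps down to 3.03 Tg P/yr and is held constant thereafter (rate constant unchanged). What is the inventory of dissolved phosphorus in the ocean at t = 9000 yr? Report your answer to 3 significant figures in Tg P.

τ = M₀/F₀ = 89700/3.67 = 24440 yr; rate constant k = 1/τ.
New steady state M_∞ = F₁/k = F₁·τ = 3.03 × 24440 = 74057 Tg P.
M(t) = M_∞ + (M₀ − M_∞)·e^(−t/τ); t/τ = 9000/24440 = 0.3682, so e^(−t/τ) = 0.6920.
M(t) = 74057 + 15640 × 0.6920 = 84881 Tg P.

84900 Tg P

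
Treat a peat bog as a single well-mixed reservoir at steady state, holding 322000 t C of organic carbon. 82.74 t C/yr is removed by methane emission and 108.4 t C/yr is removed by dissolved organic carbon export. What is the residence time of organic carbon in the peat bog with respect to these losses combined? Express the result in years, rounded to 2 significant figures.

1700 yr

Total removal = 82.74 + 108.4 = 191.14 t C/yr.
τ = M / ΣF_out = 322000 / 191.14 = 1685 yr.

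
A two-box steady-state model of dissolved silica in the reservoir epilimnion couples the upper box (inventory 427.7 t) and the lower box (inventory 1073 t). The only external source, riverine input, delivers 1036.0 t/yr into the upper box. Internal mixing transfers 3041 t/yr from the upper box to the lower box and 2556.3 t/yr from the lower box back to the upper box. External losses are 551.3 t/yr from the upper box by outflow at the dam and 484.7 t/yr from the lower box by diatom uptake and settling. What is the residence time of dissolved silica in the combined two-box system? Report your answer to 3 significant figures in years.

Residence time in the combined system uses the total inventory and the total *external* removal — internal exchanges between the two boxes cancel.
M_total = 427.7 + 1073 = 1500.7 t.
ΣF_external_out = 551.3 + 484.7 = 1036.0 t/yr.
τ = M_total / ΣF_ext = 1500.7 / 1036.0 = 1.449 yr.

1.45 yr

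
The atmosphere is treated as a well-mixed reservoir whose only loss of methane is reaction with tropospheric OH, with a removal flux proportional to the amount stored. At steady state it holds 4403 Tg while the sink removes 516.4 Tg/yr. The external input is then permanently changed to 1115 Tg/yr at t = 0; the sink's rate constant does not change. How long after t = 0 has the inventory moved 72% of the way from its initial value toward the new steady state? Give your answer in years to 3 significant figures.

τ = M₀/F₀ = 4403/516.4 = 8.526 yr.
The remaining gap fraction is e^(−t/τ); 72% covered ⇒ e^(−t/τ) = 0.280.
t = −τ ln(0.280) = 8.526 × 1.273 = 10.85 yr.

10.9 yr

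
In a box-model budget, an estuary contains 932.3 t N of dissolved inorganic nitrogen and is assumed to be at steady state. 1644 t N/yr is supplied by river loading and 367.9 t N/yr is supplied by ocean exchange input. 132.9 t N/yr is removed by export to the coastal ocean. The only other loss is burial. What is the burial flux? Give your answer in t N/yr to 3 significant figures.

1880 t N/yr

At steady state ΣF_in = ΣF_out.
ΣF_in = 1644 + 367.9 = 2011.9 t N/yr.
Burial flux = ΣF_in − (132.9) = 2011.9 − 132.9 = 1879 t N/yr.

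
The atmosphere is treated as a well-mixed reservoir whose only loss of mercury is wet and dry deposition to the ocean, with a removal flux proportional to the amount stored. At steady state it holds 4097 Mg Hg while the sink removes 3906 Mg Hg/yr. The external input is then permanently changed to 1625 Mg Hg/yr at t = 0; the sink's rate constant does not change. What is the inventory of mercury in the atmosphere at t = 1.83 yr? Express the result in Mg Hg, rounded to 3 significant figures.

τ = M₀/F₀ = 4097/3906 = 1.049 yr; rate constant k = 1/τ.
New steady state M_∞ = F₁/k = F₁·τ = 1625 × 1.049 = 1704.5 Mg Hg.
M(t) = M_∞ + (M₀ − M_∞)·e^(−t/τ); t/τ = 1.83/1.049 = 1.745, so e^(−t/τ) = 0.1747.
M(t) = 1704.5 + 2393 × 0.1747 = 2122.4 Mg Hg.

2120 Mg Hg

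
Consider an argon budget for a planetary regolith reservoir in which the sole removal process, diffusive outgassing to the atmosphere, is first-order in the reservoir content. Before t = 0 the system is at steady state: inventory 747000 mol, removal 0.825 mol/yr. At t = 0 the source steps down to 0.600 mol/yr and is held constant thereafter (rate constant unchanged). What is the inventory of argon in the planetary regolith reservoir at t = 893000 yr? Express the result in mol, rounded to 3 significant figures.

619000 mol

The sink rate constant is k = F₀/M₀ = 0.825/747000 = 1.104×10^-6 yr⁻¹.
Solving dM/dt = F₁ − kM with M(0) = M₀ gives M(t) = F₁/k + (M₀ − F₁/k)·e^(−kt).
F₁/k = 0.600/1.104×10^-6 = 543270 mol; kt = 1.104×10^-6 × 893000 = 0.9862, e^(−kt) = 0.3730.
M(893000) = 543270 + (747000 − 543270) × 0.3730 = 543270 + 75990 = 619260 mol.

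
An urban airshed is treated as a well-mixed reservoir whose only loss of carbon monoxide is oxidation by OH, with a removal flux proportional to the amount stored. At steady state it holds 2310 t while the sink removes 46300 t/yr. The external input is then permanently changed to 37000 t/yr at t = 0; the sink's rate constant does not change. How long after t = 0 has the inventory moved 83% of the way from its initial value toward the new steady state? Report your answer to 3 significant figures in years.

0.0884 yr

τ = M₀/F₀ = 2310/46300 = 0.04989 yr.
The remaining gap fraction is e^(−t/τ); 83% covered ⇒ e^(−t/τ) = 0.170.
t = −τ ln(0.170) = 0.04989 × 1.772 = 0.08841 yr.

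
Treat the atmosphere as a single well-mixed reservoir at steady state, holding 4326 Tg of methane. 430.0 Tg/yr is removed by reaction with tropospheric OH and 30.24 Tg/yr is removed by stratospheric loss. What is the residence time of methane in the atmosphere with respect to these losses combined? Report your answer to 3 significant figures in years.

Total removal = 430.0 + 30.24 = 460.24 Tg/yr.
τ = M / ΣF_out = 4326 / 460.24 = 9.399 yr.

9.40 yr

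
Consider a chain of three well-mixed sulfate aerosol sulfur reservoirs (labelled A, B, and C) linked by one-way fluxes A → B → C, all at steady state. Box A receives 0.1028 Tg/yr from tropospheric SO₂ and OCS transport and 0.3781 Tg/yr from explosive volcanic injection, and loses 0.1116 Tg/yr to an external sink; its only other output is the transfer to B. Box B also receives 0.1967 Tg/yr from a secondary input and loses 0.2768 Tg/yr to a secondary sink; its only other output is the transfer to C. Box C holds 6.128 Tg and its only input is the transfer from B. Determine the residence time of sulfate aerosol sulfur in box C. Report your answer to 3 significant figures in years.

21.2 yr

Box A: F(A→B) = (0.1028 + 0.3781) − 0.1116 = 0.36930 Tg/yr.
Box B: F(B→C) = (0.36930 + 0.1967) − 0.2768 = 0.28920 Tg/yr.
Box C throughput = its input = 0.28920 Tg/yr; τ = 6.128 / 0.28920 = 21.19 yr.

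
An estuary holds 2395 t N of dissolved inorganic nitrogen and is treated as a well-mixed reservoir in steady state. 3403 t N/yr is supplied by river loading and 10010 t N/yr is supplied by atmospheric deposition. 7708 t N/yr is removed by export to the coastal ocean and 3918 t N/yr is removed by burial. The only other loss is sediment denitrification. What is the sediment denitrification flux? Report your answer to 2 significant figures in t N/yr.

1800 t N/yr

At steady state ΣF_in = ΣF_out.
ΣF_in = 3403 + 10010 = 13413 t N/yr.
Sediment denitrification flux = ΣF_in − (7708 + 3918) = 13413 − 11630 = 1787 t N/yr.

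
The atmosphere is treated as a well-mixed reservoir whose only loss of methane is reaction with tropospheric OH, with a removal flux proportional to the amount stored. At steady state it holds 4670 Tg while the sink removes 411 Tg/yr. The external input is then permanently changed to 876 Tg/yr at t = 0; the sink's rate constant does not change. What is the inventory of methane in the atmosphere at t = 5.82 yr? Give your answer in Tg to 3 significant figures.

Residence time τ = M₀/F₀ = 11.36 yr. The eventual steady state is M_∞ = M₀·(F₁/F₀) = 4670 × 876/411 = 9953.6 Tg.
The anomaly ΔM(t) = M(t) − M_∞ decays as ΔM₀·e^(−t/τ) with ΔM₀ = 4670 − 9953.6 = −5284 Tg.
At t = 5.82 yr, e^(−t/τ) = e^(−0.5122) = 0.5992, so ΔM = −3166 Tg and M = 9953.6 − 3166 = 6787.8 Tg.

6790 Tg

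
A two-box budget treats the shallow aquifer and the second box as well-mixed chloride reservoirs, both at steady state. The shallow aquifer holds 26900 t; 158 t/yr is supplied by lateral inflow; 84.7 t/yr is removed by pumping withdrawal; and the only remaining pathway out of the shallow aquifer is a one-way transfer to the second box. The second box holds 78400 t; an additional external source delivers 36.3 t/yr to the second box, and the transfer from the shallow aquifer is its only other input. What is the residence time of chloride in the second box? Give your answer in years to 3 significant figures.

Balance the shallow aquifer: ΣF_in = 158.00 t/yr.
Transfer to the second box = ΣF_in − (84.7) = 73.300 t/yr.
Total input to the second box = 73.300 + 36.3 = 109.60 t/yr; at steady state this equals its total output.
τ = M / F = 78400 / 109.60 = 715.3 yr.

715 yr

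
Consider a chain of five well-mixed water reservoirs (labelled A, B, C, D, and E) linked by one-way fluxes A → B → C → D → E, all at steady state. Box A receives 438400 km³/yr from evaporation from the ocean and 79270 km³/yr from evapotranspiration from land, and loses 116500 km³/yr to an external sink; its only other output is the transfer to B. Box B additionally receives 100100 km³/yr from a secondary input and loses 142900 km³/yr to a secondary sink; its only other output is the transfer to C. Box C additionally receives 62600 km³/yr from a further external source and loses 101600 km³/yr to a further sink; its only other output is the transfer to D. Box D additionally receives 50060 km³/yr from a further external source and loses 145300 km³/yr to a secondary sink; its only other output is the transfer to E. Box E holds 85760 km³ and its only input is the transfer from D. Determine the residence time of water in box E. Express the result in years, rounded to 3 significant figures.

0.383 yr

Box A: F(A→B) = (438400 + 79270) − 116500 = 401170 km³/yr.
Box B: F(B→C) = (401170 + 100100) − 142900 = 358370 km³/yr.
Box C: F(C→D) = (358370 + 62600) − 101600 = 319370 km³/yr.
Box D: F(D→E) = (319370 + 50060) − 145300 = 224130 km³/yr.
Box E throughput = its input = 224130 km³/yr; τ = 85760 / 224130 = 0.3826 yr.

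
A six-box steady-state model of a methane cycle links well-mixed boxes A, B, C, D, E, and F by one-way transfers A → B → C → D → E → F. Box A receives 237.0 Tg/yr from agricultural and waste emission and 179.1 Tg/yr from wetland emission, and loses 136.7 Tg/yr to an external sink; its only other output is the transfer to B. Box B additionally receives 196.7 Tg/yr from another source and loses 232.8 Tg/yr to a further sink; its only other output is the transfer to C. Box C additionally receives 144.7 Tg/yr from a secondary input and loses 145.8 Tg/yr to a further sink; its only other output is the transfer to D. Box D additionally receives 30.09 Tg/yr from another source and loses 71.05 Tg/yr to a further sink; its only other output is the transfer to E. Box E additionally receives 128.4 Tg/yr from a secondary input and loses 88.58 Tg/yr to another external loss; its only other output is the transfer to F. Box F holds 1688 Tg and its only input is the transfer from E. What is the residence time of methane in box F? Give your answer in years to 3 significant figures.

Box A: F(A→B) = (237.0 + 179.1) − 136.7 = 279.40 Tg/yr.
Box B: F(B→C) = (279.40 + 196.7) − 232.8 = 243.30 Tg/yr.
Box C: F(C→D) = (243.30 + 144.7) − 145.8 = 242.20 Tg/yr.
Box D: F(D→E) = (242.20 + 30.09) − 71.05 = 201.24 Tg/yr.
Box E: F(E→F) = (201.24 + 128.4) − 88.58 = 241.06 Tg/yr.
Box F throughput = its input = 241.06 Tg/yr; τ = 1688 / 241.06 = 7.002 yr.

7.00 yr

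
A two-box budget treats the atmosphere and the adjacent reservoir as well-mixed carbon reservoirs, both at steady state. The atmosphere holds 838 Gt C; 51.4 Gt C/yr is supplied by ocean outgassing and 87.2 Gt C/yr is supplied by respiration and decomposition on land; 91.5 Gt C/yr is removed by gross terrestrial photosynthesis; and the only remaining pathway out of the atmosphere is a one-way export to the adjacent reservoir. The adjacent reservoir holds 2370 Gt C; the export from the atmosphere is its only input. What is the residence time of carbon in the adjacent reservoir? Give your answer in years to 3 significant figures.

50.3 yr

Balance the atmosphere: ΣF_in = 51.4 + 87.2 = 138.60 Gt C/yr.
Export to the adjacent reservoir = ΣF_in − (91.5) = 47.100 Gt C/yr.
At steady state the output of the adjacent reservoir equals its input, 47.100 Gt C/yr.
τ = M / F = 2370 / 47.100 = 50.32 yr.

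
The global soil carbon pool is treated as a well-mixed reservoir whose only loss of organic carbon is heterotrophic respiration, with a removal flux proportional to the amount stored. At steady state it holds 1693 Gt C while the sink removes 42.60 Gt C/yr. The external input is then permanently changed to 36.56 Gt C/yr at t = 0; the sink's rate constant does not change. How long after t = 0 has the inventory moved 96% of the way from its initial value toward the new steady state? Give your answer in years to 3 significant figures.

128 yr

τ = M₀/F₀ = 1693/42.60 = 39.74 yr.
The remaining gap fraction is e^(−t/τ); 96% covered ⇒ e^(−t/τ) = 0.0400.
t = −τ ln(0.0400) = 39.74 × 3.219 = 127.9 yr.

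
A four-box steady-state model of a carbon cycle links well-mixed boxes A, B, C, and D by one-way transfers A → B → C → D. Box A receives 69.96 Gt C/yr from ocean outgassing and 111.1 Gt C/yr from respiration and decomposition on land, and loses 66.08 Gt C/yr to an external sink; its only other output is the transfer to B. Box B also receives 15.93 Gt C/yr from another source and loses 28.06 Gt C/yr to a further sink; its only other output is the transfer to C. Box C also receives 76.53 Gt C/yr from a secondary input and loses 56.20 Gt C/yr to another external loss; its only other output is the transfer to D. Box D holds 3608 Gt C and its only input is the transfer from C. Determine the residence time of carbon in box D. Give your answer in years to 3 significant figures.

Box A: F(A→B) = (69.96 + 111.1) − 66.08 = 114.98 Gt C/yr.
Box B: F(B→C) = (114.98 + 15.93) − 28.06 = 102.85 Gt C/yr.
Box C: F(C→D) = (102.85 + 76.53) − 56.20 = 123.18 Gt C/yr.
Box D throughput = its input = 123.18 Gt C/yr; τ = 3608 / 123.18 = 29.29 yr.

29.3 yr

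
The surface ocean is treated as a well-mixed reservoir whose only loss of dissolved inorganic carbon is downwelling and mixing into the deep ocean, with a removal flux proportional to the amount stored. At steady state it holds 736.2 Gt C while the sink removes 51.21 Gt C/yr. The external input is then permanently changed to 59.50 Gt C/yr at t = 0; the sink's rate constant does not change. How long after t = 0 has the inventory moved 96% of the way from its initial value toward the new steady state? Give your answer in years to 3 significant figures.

46.3 yr

τ = M₀/F₀ = 736.2/51.21 = 14.38 yr.
The remaining gap fraction is e^(−t/τ); 96% covered ⇒ e^(−t/τ) = 0.0400.
t = −τ ln(0.0400) = 14.38 × 3.219 = 46.27 yr.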